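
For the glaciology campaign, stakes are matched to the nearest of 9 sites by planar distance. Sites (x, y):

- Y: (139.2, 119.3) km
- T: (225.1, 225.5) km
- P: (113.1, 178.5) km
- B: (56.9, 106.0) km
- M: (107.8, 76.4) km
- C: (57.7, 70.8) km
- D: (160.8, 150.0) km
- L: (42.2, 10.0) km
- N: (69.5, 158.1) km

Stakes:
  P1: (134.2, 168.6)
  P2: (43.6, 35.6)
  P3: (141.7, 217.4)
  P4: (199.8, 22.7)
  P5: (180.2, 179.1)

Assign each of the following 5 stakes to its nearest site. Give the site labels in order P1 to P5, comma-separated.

P, L, P, M, D

P1 → P (d²=543.22)
P2 → L (d²=657.32)
P3 → P (d²=2331.17)
P4 → M (d²=11347.69)
P5 → D (d²=1223.17)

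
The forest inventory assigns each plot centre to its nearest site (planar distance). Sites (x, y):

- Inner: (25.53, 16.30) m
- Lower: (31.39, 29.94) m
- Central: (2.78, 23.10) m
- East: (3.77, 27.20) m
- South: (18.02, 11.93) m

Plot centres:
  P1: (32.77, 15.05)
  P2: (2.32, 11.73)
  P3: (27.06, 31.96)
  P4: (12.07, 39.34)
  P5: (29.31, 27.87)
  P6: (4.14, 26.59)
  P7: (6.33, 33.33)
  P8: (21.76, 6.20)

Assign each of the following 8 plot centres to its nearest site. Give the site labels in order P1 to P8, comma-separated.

Inner, Central, Lower, East, Lower, East, East, South

P1 → Inner (d²=53.98)
P2 → Central (d²=129.49)
P3 → Lower (d²=22.83)
P4 → East (d²=216.27)
P5 → Lower (d²=8.61)
P6 → East (d²=0.51)
P7 → East (d²=44.13)
P8 → South (d²=46.82)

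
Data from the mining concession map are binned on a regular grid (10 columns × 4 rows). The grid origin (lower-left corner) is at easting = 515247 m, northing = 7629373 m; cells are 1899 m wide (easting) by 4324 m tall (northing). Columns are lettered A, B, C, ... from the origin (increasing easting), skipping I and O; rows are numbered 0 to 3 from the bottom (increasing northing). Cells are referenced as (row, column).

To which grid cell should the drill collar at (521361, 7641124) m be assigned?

(2, D)

Column index: ⌊(521361 − 515247) / 1899⌋ = ⌊3.220⌋ = 3 → column D
Row offset from origin: ⌊(7641124 − 7629373) / 4324⌋ = ⌊2.718⌋ = 2 → row 2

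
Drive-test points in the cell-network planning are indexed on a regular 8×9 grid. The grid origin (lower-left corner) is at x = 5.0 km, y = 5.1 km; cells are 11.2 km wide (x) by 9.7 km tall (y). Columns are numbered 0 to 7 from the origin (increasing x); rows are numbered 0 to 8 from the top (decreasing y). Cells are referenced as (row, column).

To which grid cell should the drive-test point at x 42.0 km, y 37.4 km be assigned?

(5, 3)

Column index: ⌊(42.0 − 5.0) / 11.2⌋ = ⌊3.304⌋ = 3
Row offset from origin: ⌊(37.4 − 5.1) / 9.7⌋ = ⌊3.330⌋ = 3 → row 5 (counted from top)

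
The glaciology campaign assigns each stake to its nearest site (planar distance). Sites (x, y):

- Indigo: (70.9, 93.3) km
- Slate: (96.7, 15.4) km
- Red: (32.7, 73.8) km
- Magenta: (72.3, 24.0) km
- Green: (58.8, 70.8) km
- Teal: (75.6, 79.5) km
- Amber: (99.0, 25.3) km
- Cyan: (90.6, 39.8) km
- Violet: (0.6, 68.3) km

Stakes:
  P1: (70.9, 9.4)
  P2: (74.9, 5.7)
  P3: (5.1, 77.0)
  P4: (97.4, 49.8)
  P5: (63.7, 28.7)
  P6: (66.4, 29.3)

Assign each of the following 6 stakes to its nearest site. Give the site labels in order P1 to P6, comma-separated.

Magenta, Magenta, Violet, Cyan, Magenta, Magenta

P1 → Magenta (d²=215.12)
P2 → Magenta (d²=341.65)
P3 → Violet (d²=95.94)
P4 → Cyan (d²=146.24)
P5 → Magenta (d²=96.05)
P6 → Magenta (d²=62.90)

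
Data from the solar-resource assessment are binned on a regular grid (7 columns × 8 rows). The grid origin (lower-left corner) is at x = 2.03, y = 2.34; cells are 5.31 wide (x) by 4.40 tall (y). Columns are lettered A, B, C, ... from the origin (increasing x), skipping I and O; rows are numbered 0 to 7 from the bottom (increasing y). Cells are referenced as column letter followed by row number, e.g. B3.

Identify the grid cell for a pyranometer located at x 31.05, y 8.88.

F1

Column index: ⌊(31.05 − 2.03) / 5.31⌋ = ⌊5.465⌋ = 5 → column F
Row offset from origin: ⌊(8.88 − 2.34) / 4.40⌋ = ⌊1.486⌋ = 1 → row 1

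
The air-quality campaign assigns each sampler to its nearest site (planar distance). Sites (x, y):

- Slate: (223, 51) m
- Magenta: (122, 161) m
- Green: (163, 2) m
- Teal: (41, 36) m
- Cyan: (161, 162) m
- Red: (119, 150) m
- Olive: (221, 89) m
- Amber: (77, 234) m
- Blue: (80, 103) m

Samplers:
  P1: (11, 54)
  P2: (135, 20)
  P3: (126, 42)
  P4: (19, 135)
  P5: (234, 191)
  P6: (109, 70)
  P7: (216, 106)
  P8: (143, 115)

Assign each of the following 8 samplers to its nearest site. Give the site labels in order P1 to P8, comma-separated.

P1 → Teal (d²=1224.00)
P2 → Green (d²=1108.00)
P3 → Green (d²=2969.00)
P4 → Blue (d²=4745.00)
P5 → Cyan (d²=6170.00)
P6 → Blue (d²=1930.00)
P7 → Olive (d²=314.00)
P8 → Red (d²=1801.00)

Teal, Green, Green, Blue, Cyan, Blue, Olive, Red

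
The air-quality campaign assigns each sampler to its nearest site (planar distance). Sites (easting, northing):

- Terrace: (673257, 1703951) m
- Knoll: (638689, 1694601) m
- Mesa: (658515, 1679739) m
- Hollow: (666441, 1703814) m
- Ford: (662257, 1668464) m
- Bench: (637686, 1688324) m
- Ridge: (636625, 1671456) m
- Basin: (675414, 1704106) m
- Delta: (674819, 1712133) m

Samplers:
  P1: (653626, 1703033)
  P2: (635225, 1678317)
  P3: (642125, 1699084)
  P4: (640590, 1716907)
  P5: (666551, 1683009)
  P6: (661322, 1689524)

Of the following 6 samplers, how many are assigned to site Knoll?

P1 → Hollow
P2 → Ridge
P3 → Knoll
P4 → Knoll
P5 → Mesa
P6 → Mesa
2 of the 6 go to Knoll.

2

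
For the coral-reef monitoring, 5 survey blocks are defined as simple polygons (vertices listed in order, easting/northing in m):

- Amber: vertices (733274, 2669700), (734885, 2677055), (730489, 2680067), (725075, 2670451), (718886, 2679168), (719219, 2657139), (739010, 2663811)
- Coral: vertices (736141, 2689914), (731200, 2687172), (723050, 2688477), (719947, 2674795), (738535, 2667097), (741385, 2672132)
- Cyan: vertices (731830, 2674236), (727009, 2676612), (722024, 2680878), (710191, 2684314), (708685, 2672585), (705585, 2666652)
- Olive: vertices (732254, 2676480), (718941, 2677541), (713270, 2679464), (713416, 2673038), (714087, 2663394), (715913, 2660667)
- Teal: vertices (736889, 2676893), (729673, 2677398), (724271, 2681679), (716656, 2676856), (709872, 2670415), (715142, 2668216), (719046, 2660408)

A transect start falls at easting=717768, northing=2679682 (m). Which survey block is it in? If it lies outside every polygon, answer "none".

Cyan

Cast a ray rightward from (717768, 2679682). For each polygon, the edges (by vertex number in listed order) whose endpoints lie on opposite sides of northing = 2679682, where each meets that height, and whether that is right or left of the point:
Amber: 2–3 at easting≈731050.9 (right), 3–4 at easting≈730272.2 (right) → 2 crossings.
Coral: 3–4 at easting≈721055.3 (right), 6–1 at easting≈739158.5 (right) → 2 crossings.
Cyan: 2–3 at easting≈723421.6 (right), 4–5 at easting≈709596.3 (left) → 1 crossing.
Olive: no edge straddles that height → 0 crossings.
Teal: 2–3 at easting≈726790.9 (right), 3–4 at easting≈721118.0 (right) → 2 crossings.
Only Cyan has an odd count, so the point is inside Cyan.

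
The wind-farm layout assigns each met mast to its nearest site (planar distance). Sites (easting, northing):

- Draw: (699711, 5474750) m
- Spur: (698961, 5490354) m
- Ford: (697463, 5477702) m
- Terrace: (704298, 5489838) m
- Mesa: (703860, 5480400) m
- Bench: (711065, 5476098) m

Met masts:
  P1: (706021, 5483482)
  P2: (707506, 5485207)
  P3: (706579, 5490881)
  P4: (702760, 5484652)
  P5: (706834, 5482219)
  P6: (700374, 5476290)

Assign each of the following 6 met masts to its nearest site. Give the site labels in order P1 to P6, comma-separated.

Mesa, Terrace, Terrace, Mesa, Mesa, Draw

P1 → Mesa (d²=14168645.00)
P2 → Terrace (d²=31737425.00)
P3 → Terrace (d²=6290810.00)
P4 → Mesa (d²=19289504.00)
P5 → Mesa (d²=12153437.00)
P6 → Draw (d²=2811169.00)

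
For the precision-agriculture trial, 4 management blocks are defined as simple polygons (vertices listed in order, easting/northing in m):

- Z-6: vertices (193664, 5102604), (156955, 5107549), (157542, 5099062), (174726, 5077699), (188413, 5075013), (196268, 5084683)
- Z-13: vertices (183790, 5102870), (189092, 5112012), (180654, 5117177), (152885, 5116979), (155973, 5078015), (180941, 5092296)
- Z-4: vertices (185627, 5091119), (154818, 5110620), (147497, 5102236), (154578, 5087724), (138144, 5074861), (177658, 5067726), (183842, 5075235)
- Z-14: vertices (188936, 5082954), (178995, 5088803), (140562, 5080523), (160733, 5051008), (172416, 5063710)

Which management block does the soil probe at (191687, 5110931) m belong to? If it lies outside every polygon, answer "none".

none

Cast a ray rightward from (191687, 5110931). For each polygon, the edges (by vertex number in listed order) whose endpoints lie on opposite sides of northing = 5110931, where each meets that height, and whether that is right or left of the point:
Z-6: no edge straddles that height → 0 crossings.
Z-13: 1–2 at easting≈188465.1 (left), 4–5 at easting≈153364.3 (left) → 0 crossings.
Z-4: no edge straddles that height → 0 crossings.
Z-14: no edge straddles that height → 0 crossings.
All counts are even, so the point lies outside every listed polygon.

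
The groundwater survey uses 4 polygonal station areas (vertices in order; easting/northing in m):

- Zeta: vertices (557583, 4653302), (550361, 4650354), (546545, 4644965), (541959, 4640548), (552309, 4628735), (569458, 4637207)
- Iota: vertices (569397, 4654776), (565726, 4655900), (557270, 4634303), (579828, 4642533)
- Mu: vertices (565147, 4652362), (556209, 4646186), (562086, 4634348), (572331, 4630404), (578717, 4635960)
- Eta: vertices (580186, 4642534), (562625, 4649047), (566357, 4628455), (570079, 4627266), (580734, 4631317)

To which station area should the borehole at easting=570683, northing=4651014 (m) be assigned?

Cast a ray rightward from (570683, 4651014). For each polygon, the edges (by vertex number in listed order) whose endpoints lie on opposite sides of northing = 4651014, where each meets that height, and whether that is right or left of the point:
Zeta: 1–2 at easting≈551977.9 (left), 6–1 at easting≈559271.1 (left) → 0 crossings.
Iota: 2–3 at easting≈563813.0 (left), 4–1 at easting≈572602.2 (right) → 1 crossing.
Mu: 1–2 at easting≈563196.2 (left), 5–1 at easting≈566262.3 (left) → 0 crossings.
Eta: no edge straddles that height → 0 crossings.
Only Iota has an odd count, so the point is inside Iota.

Iota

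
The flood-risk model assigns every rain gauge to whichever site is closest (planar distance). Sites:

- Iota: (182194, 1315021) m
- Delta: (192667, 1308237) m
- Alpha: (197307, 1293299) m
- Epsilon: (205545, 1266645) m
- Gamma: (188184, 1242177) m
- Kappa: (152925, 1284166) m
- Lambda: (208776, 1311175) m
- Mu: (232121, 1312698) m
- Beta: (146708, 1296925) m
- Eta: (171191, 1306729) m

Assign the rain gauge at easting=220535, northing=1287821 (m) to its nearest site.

Alpha

Squared distances to each site:
Iota: 2209872281.000; Delta: 1193438480.000; Alpha: 569548468.000; Epsilon: 673123076.000; Gamma: 3129961937.000; Kappa: 4584471125.000; Lambda: 683683397.000; Mu: 753100525.000; Beta: 5533308745.000; Eta: 2792342800.000.
Minimum at Alpha.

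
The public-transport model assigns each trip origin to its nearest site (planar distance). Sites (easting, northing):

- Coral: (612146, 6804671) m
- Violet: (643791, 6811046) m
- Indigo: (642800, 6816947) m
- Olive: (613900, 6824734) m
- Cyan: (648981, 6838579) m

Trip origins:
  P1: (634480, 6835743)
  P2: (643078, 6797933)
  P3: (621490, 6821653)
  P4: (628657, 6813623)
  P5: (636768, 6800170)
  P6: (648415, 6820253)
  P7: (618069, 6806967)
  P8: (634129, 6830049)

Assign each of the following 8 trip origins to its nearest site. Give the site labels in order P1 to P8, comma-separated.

Cyan, Violet, Olive, Indigo, Violet, Indigo, Coral, Indigo

P1 → Cyan (d²=218321897.00)
P2 → Violet (d²=172459138.00)
P3 → Olive (d²=67100661.00)
P4 → Indigo (d²=211073425.00)
P5 → Violet (d²=167609905.00)
P6 → Indigo (d²=42457861.00)
P7 → Coral (d²=40353545.00)
P8 → Indigo (d²=246848645.00)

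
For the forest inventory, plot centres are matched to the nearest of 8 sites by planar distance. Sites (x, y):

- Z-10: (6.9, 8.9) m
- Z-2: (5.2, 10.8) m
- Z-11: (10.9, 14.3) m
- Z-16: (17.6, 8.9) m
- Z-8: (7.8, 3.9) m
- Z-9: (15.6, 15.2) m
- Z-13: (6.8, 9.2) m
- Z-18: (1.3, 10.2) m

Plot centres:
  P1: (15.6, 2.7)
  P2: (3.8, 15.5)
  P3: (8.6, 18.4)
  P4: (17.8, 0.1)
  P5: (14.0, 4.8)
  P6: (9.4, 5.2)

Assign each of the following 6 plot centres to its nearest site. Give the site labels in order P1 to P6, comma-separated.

Z-16, Z-2, Z-11, Z-16, Z-16, Z-8

P1 → Z-16 (d²=42.44)
P2 → Z-2 (d²=24.05)
P3 → Z-11 (d²=22.10)
P4 → Z-16 (d²=77.48)
P5 → Z-16 (d²=29.77)
P6 → Z-8 (d²=4.25)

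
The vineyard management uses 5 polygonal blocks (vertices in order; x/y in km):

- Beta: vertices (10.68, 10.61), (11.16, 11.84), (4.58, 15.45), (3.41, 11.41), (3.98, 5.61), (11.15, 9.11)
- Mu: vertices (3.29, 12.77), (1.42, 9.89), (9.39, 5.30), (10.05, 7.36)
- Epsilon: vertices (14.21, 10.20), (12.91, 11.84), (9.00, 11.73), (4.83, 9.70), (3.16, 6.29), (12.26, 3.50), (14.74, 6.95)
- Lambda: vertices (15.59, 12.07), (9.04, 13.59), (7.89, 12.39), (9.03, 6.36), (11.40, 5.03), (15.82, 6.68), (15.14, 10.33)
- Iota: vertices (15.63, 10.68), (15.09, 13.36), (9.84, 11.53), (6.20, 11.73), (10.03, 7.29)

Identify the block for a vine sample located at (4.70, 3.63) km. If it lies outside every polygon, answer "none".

Cast a ray rightward from (4.70, 3.63). For each polygon, the edges (by vertex number in listed order) whose endpoints lie on opposite sides of y = 3.63, where each meets that height, and whether that is right or left of the point:
Beta: no edge straddles that height → 0 crossings.
Mu: no edge straddles that height → 0 crossings.
Epsilon: 5–6 at x≈11.836 (right), 6–7 at x≈12.353 (right) → 2 crossings.
Lambda: no edge straddles that height → 0 crossings.
Iota: no edge straddles that height → 0 crossings.
All counts are even, so the point lies outside every listed polygon.

none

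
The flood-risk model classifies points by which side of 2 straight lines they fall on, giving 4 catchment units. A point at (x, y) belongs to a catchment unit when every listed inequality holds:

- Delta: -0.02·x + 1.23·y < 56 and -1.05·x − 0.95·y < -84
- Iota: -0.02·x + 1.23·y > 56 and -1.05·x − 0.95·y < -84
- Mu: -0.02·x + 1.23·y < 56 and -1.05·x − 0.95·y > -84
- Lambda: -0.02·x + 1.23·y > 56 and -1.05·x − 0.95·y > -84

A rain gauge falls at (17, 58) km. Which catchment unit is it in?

Lambda

-0.02·17 + 1.23·58 = 71.000, which is > 56
-1.05·17 − 0.95·58 = -72.950, which is > -84
This sign pattern matches Lambda.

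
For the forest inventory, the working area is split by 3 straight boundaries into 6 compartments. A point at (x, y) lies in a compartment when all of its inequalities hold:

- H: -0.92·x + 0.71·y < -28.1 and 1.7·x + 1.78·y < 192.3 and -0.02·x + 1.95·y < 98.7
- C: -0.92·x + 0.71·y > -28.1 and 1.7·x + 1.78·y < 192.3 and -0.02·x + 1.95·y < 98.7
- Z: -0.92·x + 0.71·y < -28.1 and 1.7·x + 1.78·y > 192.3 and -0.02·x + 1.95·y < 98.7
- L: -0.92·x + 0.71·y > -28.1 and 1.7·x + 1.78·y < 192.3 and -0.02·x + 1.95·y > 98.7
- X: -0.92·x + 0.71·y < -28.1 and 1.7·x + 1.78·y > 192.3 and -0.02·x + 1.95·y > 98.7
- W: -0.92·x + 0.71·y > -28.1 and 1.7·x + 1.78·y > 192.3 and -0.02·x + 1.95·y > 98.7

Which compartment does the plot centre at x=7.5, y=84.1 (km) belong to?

L

-0.92·7.5 + 0.71·84.1 = 52.811, which is > -28.1
1.7·7.5 + 1.78·84.1 = 162.448, which is < 192.3
-0.02·7.5 + 1.95·84.1 = 163.845, which is > 98.7
This sign pattern matches L.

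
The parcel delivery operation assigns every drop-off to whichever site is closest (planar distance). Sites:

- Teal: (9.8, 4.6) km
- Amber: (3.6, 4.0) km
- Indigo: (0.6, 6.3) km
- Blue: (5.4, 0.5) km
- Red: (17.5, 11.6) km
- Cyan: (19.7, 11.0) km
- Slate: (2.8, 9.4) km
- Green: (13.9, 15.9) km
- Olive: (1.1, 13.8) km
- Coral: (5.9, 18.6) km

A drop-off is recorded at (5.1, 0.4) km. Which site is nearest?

Blue

Squared distances to each site:
Teal: 39.730; Amber: 15.210; Indigo: 55.060; Blue: 0.100; Red: 279.200; Cyan: 325.520; Slate: 86.290; Green: 317.690; Olive: 195.560; Coral: 331.880.
Minimum at Blue.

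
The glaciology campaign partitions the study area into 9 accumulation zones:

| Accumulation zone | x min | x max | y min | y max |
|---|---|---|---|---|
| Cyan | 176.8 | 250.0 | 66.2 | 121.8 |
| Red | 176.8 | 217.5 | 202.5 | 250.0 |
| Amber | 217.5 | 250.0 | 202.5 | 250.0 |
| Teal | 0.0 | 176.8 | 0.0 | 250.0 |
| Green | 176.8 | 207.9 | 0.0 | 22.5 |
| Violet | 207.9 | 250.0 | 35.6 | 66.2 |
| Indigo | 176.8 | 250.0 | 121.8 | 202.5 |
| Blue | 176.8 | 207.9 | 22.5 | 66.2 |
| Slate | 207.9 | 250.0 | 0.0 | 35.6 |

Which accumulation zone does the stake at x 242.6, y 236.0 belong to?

Amber

The point has x = 242.6 and y = 236.0.
Only Amber satisfies 217.5 ≤ x ≤ 250.0 and 202.5 ≤ y ≤ 250.0.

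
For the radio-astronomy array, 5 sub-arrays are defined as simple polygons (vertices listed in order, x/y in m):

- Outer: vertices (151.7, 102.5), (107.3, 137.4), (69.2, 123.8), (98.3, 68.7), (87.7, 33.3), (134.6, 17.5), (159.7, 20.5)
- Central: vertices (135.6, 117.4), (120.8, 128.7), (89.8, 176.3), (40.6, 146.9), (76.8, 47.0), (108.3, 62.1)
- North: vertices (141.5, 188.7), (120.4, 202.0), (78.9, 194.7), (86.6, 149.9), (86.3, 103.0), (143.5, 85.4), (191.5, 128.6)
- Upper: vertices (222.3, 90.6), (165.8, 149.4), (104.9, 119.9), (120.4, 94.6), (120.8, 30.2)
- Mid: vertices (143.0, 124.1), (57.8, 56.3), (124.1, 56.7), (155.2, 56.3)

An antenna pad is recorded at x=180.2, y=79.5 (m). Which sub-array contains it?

Cast a ray rightward from (180.2, 79.5). For each polygon, the edges (by vertex number in listed order) whose endpoints lie on opposite sides of y = 79.5, where each meets that height, and whether that is right or left of the point:
Outer: 3–4 at x≈92.60 (left), 7–1 at x≈153.94 (left) → 0 crossings.
Central: 4–5 at x≈65.02 (left), 6–1 at x≈116.89 (left) → 0 crossings.
North: no edge straddles that height → 0 crossings.
Upper: 4–5 at x≈120.49 (left), 5–1 at x≈203.65 (right) → 1 crossing.
Mid: 1–2 at x≈86.95 (left), 4–1 at x≈151.03 (left) → 0 crossings.
Only Upper has an odd count, so the point is inside Upper.

Upper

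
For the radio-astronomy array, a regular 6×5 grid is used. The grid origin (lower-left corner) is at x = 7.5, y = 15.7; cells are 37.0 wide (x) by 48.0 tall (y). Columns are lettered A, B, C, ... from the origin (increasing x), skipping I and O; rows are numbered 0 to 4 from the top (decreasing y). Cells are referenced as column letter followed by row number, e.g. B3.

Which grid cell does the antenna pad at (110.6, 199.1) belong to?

C1

Column index: ⌊(110.6 − 7.5) / 37.0⌋ = ⌊2.786⌋ = 2 → column C
Row offset from origin: ⌊(199.1 − 15.7) / 48.0⌋ = ⌊3.821⌋ = 3 → row 1 (counted from top)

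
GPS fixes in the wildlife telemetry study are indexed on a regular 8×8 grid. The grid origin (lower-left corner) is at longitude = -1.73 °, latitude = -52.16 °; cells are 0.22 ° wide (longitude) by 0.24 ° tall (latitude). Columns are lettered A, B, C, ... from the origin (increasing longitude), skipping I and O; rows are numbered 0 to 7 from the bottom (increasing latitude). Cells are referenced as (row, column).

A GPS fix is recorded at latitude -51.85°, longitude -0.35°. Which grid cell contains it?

(1, G)

Column index: ⌊(-0.35 − -1.73) / 0.22⌋ = ⌊6.273⌋ = 6 → column G
Row offset from origin: ⌊(-51.85 − -52.16) / 0.24⌋ = ⌊1.292⌋ = 1 → row 1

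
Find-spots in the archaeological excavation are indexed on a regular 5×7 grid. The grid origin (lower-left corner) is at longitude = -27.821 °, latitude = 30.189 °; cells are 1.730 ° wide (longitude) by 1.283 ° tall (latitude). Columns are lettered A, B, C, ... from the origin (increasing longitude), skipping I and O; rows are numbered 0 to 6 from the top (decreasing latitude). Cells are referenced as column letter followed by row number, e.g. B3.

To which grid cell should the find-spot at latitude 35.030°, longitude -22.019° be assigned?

D3

Column index: ⌊(-22.019 − -27.821) / 1.730⌋ = ⌊3.354⌋ = 3 → column D
Row offset from origin: ⌊(35.030 − 30.189) / 1.283⌋ = ⌊3.773⌋ = 3 → row 3 (counted from top)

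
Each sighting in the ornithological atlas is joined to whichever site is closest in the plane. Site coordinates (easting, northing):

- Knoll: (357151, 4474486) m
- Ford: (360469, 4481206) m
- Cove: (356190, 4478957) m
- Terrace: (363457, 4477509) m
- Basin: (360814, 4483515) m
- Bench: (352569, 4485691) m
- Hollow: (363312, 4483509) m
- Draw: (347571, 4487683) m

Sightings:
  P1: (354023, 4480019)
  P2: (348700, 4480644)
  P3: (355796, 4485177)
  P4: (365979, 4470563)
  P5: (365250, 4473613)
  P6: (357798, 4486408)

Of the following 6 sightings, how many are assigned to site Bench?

P1 → Cove
P2 → Bench
P3 → Bench
P4 → Terrace
P5 → Terrace
P6 → Basin
2 of the 6 go to Bench.

2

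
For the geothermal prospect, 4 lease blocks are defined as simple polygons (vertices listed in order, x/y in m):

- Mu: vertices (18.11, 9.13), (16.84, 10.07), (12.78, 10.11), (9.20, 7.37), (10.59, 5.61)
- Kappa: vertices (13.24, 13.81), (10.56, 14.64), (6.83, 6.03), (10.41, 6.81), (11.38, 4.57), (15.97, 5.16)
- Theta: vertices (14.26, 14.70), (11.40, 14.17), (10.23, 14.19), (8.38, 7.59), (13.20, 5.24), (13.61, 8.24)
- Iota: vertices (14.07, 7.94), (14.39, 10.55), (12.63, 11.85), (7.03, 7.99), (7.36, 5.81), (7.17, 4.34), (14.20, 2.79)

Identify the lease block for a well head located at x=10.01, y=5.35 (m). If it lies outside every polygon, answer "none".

Cast a ray rightward from (10.01, 5.35). For each polygon, the edges (by vertex number in listed order) whose endpoints lie on opposite sides of y = 5.35, where each meets that height, and whether that is right or left of the point:
Mu: no edge straddles that height → 0 crossings.
Kappa: 4–5 at x≈11.042 (right), 6–1 at x≈15.910 (right) → 2 crossings.
Theta: 4–5 at x≈12.974 (right), 5–6 at x≈13.215 (right) → 2 crossings.
Iota: 5–6 at x≈7.301 (left), 7–1 at x≈14.135 (right) → 1 crossing.
Only Iota has an odd count, so the point is inside Iota.

Iota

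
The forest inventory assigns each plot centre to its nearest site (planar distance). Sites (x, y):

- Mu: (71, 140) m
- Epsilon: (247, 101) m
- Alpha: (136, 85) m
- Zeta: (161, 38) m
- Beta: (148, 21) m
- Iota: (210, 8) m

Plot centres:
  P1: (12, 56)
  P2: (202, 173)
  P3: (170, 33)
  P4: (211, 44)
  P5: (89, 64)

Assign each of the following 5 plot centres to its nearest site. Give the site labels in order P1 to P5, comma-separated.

Mu, Epsilon, Zeta, Iota, Alpha

P1 → Mu (d²=10537.00)
P2 → Epsilon (d²=7209.00)
P3 → Zeta (d²=106.00)
P4 → Iota (d²=1297.00)
P5 → Alpha (d²=2650.00)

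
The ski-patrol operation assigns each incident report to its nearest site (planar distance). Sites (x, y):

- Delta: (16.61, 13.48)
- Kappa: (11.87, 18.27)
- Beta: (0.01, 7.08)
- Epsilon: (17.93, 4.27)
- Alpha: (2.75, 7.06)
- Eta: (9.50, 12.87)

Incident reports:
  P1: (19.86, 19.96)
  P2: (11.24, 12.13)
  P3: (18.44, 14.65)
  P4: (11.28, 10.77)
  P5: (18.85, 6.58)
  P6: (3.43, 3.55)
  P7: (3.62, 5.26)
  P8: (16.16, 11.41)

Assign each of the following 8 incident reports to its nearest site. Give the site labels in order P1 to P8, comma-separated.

Delta, Eta, Delta, Eta, Epsilon, Alpha, Alpha, Delta

P1 → Delta (d²=52.55)
P2 → Eta (d²=3.58)
P3 → Delta (d²=4.72)
P4 → Eta (d²=7.58)
P5 → Epsilon (d²=6.18)
P6 → Alpha (d²=12.78)
P7 → Alpha (d²=4.00)
P8 → Delta (d²=4.49)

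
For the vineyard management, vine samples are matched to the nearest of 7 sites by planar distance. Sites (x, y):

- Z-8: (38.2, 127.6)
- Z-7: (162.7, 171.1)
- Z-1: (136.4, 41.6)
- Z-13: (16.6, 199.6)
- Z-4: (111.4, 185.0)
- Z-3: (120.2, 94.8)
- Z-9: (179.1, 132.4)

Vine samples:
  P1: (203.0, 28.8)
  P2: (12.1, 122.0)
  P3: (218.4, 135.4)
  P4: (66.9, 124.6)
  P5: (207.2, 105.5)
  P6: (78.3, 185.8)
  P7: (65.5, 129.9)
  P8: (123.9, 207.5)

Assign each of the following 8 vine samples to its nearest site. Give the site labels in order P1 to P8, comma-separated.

P1 → Z-1 (d²=4599.40)
P2 → Z-8 (d²=712.57)
P3 → Z-9 (d²=1553.49)
P4 → Z-8 (d²=832.69)
P5 → Z-9 (d²=1513.22)
P6 → Z-4 (d²=1096.25)
P7 → Z-8 (d²=750.58)
P8 → Z-4 (d²=662.50)

Z-1, Z-8, Z-9, Z-8, Z-9, Z-4, Z-8, Z-4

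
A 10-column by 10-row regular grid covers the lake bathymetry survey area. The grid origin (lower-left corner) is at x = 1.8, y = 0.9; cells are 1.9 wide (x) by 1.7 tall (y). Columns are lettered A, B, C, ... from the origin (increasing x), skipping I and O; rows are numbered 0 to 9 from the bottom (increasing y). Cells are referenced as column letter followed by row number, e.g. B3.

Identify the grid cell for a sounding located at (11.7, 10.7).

F5

Column index: ⌊(11.7 − 1.8) / 1.9⌋ = ⌊5.211⌋ = 5 → column F
Row offset from origin: ⌊(10.7 − 0.9) / 1.7⌋ = ⌊5.765⌋ = 5 → row 5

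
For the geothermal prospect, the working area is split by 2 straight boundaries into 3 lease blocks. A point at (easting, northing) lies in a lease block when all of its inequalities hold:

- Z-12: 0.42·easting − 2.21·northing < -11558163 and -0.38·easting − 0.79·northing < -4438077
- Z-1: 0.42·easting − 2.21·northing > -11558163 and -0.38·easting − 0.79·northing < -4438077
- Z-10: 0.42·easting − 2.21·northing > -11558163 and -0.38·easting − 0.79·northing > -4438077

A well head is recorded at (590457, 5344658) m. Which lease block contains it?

0.42·590457 − 2.21·5344658 = -11563702.240, which is < -11558163
-0.38·590457 − 0.79·5344658 = -4446653.480, which is < -4438077
This sign pattern matches Z-12.

Z-12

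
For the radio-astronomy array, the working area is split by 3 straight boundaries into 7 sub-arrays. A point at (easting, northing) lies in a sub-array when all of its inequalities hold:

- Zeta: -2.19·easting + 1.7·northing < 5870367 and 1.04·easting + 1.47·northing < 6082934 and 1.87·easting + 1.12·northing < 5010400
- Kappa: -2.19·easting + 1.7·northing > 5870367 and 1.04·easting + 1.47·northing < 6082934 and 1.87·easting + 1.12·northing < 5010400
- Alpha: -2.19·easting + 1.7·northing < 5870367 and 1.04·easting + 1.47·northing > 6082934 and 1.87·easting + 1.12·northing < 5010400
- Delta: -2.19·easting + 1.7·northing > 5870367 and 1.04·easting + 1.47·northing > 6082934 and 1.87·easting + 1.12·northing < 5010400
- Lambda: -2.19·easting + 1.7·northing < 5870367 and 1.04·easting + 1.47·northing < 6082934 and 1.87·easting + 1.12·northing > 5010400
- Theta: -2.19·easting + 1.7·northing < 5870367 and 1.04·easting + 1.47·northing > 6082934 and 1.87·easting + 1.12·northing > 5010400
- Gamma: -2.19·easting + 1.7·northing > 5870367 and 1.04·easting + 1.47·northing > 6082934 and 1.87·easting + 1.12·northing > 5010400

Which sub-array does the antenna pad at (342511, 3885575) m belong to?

Zeta

-2.19·342511 + 1.7·3885575 = 5855378.410, which is < 5870367
1.04·342511 + 1.47·3885575 = 6068006.690, which is < 6082934
1.87·342511 + 1.12·3885575 = 4992339.570, which is < 5010400
This sign pattern matches Zeta.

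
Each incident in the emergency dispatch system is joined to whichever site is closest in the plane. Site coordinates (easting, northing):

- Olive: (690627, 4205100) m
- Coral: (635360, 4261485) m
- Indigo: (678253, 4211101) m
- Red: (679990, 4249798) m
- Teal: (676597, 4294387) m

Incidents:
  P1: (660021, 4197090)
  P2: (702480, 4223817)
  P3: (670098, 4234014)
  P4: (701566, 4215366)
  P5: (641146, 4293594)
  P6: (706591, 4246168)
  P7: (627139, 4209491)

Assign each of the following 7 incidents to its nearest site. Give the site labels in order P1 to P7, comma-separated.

P1 → Indigo (d²=528713945.00)
P2 → Olive (d²=490819698.00)
P3 → Red (d²=346986320.00)
P4 → Olive (d²=225052477.00)
P5 → Coral (d²=1064465677.00)
P6 → Red (d²=720790101.00)
P7 → Indigo (d²=2615233096.00)

Indigo, Olive, Red, Olive, Coral, Red, Indigo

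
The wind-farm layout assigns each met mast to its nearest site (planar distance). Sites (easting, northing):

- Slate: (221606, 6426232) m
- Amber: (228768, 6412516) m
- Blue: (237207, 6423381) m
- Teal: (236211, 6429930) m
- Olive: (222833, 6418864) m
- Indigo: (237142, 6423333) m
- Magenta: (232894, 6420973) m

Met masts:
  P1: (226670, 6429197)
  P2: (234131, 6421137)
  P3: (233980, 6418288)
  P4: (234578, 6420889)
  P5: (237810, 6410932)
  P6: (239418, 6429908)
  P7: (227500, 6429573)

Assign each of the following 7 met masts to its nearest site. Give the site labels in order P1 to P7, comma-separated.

Slate, Magenta, Magenta, Magenta, Amber, Teal, Slate

P1 → Slate (d²=34435321.00)
P2 → Magenta (d²=1557065.00)
P3 → Magenta (d²=8388621.00)
P4 → Magenta (d²=2842912.00)
P5 → Amber (d²=84266820.00)
P6 → Teal (d²=10285333.00)
P7 → Slate (d²=45901517.00)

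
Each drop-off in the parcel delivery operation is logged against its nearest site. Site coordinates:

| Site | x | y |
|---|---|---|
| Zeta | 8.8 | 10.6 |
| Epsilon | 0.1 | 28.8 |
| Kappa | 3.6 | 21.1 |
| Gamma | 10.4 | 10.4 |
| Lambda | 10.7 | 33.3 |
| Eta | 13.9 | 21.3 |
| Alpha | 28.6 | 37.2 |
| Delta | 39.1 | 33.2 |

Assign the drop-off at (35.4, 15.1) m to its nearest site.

Delta

Squared distances to each site:
Zeta: 727.810; Epsilon: 1433.780; Kappa: 1047.240; Gamma: 647.090; Lambda: 941.330; Eta: 500.690; Alpha: 534.650; Delta: 341.300.
Minimum at Delta.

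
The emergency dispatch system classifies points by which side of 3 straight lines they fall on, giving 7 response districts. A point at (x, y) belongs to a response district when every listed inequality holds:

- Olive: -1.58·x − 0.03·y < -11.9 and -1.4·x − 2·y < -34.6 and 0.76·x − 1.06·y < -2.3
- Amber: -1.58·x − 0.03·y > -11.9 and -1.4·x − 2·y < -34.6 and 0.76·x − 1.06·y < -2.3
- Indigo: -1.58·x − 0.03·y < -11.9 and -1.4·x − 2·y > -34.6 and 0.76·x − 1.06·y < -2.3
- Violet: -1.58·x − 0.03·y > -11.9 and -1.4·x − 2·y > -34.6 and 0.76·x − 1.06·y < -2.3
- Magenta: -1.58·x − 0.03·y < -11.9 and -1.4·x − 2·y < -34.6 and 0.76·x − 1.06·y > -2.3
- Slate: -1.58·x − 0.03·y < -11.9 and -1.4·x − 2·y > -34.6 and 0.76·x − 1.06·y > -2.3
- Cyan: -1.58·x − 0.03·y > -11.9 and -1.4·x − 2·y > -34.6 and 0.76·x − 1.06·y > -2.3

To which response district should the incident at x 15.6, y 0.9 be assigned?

Slate

-1.58·15.6 − 0.03·0.9 = -24.675, which is < -11.9
-1.4·15.6 − 2·0.9 = -23.640, which is > -34.6
0.76·15.6 − 1.06·0.9 = 10.902, which is > -2.3
This sign pattern matches Slate.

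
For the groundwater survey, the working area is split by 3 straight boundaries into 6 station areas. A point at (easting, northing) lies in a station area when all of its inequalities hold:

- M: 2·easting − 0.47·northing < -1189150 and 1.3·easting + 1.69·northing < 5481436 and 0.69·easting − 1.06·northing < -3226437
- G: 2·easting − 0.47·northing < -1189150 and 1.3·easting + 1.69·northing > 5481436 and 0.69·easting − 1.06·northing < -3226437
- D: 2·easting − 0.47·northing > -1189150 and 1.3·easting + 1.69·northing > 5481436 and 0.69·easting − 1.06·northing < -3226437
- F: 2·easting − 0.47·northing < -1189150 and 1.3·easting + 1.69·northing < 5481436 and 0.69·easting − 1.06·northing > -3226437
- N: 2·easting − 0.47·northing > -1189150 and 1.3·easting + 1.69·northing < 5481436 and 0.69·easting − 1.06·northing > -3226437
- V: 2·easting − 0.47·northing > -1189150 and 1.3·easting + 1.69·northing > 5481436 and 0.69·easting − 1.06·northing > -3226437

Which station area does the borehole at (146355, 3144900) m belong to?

D

2·146355 − 0.47·3144900 = -1185393.000, which is > -1189150
1.3·146355 + 1.69·3144900 = 5505142.500, which is > 5481436
0.69·146355 − 1.06·3144900 = -3232609.050, which is < -3226437
This sign pattern matches D.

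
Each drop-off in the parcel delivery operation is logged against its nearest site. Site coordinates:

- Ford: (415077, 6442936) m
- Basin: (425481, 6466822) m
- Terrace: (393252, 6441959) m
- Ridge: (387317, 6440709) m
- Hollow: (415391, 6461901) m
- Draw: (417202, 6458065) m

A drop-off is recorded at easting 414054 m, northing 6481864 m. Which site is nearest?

Basin

Squared distances to each site:
Ford: 1516435713.000; Basin: 356838093.000; Terrace: 2025132229.000; Ridge: 2408601194.000; Hollow: 400308938.000; Draw: 576302305.000.
Minimum at Basin.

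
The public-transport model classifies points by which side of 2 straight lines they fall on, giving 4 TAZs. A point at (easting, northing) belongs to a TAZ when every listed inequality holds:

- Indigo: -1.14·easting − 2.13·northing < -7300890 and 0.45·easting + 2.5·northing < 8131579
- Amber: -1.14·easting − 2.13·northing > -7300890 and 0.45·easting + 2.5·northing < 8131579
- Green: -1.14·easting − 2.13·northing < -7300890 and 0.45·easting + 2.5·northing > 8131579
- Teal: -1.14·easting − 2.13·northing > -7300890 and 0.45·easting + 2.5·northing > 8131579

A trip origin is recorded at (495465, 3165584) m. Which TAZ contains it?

Green

-1.14·495465 − 2.13·3165584 = -7307524.020, which is < -7300890
0.45·495465 + 2.5·3165584 = 8136919.250, which is > 8131579
This sign pattern matches Green.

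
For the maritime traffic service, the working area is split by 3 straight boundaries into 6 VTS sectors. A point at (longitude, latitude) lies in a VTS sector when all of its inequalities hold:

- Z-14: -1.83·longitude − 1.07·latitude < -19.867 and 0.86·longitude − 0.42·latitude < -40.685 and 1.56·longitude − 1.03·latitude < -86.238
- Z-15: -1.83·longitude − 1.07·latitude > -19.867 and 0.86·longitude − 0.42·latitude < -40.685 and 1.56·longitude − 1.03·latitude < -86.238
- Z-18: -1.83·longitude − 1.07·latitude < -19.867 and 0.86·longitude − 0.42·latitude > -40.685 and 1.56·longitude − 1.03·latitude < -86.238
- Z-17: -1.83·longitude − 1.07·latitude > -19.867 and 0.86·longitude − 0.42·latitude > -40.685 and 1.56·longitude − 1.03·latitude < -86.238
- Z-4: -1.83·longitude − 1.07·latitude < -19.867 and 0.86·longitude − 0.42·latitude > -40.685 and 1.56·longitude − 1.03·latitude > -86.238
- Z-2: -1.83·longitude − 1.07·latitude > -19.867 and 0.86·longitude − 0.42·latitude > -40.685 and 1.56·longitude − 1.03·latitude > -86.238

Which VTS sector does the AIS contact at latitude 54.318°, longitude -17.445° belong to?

Z-4

-1.83·-17.445 − 1.07·54.318 = -26.196, which is < -19.867
0.86·-17.445 − 0.42·54.318 = -37.816, which is > -40.685
1.56·-17.445 − 1.03·54.318 = -83.162, which is > -86.238
This sign pattern matches Z-4.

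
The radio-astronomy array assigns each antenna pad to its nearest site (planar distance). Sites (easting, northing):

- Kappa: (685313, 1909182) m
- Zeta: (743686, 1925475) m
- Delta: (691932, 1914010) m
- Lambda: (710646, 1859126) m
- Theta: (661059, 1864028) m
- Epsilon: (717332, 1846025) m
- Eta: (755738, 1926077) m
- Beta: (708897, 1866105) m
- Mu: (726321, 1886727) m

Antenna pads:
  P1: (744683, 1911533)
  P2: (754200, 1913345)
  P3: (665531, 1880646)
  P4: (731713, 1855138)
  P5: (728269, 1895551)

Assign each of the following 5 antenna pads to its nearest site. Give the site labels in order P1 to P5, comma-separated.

Zeta, Eta, Theta, Epsilon, Mu

P1 → Zeta (d²=195373373.00)
P2 → Eta (d²=164469268.00)
P3 → Theta (d²=296156708.00)
P4 → Epsilon (d²=289859930.00)
P5 → Mu (d²=81657680.00)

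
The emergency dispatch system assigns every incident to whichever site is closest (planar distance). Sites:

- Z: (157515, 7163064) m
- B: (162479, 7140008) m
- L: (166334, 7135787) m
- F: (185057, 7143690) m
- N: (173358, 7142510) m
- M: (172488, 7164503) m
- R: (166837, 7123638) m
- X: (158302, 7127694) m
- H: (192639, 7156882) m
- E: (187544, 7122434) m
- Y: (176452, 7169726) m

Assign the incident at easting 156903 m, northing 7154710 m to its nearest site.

Z

Squared distances to each site:
Z: 70163860.000; B: 247240580.000; L: 447023690.000; F: 914088116.000; N: 419607025.000; M: 338795074.000; R: 1064153540.000; X: 731821457.000; H: 1281779280.000; E: 1980611057.000; Y: 607643657.000.
Minimum at Z.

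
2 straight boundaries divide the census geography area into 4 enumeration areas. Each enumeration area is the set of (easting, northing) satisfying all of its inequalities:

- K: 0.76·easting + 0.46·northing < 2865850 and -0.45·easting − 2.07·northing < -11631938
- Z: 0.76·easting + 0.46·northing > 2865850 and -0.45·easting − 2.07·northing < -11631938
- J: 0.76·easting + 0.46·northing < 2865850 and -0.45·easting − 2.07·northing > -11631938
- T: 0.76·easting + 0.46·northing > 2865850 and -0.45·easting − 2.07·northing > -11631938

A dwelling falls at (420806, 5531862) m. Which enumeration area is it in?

K

0.76·420806 + 0.46·5531862 = 2864469.080, which is < 2865850
-0.45·420806 − 2.07·5531862 = -11640317.040, which is < -11631938
This sign pattern matches K.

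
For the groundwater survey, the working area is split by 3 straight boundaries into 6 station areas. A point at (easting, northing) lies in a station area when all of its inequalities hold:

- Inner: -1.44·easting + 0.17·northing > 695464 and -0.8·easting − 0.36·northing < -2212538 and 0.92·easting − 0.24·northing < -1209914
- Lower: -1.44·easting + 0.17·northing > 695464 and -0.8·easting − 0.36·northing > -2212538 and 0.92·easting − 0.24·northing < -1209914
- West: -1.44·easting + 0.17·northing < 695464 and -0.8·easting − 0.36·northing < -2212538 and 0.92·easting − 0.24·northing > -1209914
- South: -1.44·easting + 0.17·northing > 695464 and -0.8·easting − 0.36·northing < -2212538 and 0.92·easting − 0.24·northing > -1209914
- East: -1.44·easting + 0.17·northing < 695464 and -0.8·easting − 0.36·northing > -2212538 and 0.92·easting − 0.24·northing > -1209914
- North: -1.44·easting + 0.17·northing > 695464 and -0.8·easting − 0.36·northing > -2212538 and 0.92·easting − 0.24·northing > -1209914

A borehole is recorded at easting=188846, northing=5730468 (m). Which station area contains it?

-1.44·188846 + 0.17·5730468 = 702241.320, which is > 695464
-0.8·188846 − 0.36·5730468 = -2214045.280, which is < -2212538
0.92·188846 − 0.24·5730468 = -1201574.000, which is > -1209914
This sign pattern matches South.

South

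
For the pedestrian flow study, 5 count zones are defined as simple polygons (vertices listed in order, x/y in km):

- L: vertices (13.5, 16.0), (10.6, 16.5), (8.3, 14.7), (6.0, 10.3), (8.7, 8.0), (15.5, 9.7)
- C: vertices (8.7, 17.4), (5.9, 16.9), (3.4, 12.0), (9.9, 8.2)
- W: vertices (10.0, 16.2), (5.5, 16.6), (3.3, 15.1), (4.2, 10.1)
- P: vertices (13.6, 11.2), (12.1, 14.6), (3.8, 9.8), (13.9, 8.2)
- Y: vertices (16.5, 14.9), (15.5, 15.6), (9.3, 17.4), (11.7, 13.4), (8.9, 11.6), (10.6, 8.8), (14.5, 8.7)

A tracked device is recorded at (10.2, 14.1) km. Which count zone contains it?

Cast a ray rightward from (10.2, 14.1). For each polygon, the edges (by vertex number in listed order) whose endpoints lie on opposite sides of y = 14.1, where each meets that height, and whether that is right or left of the point:
L: 3–4 at x≈7.99 (left), 6–1 at x≈14.10 (right) → 1 crossing.
C: 2–3 at x≈4.47 (left), 4–1 at x≈9.13 (left) → 0 crossings.
W: 3–4 at x≈3.48 (left), 4–1 at x≈8.00 (left) → 0 crossings.
P: 1–2 at x≈12.32 (right), 2–3 at x≈11.24 (right) → 2 crossings.
Y: 3–4 at x≈11.28 (right), 7–1 at x≈16.24 (right) → 2 crossings.
Only L has an odd count, so the point is inside L.

L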